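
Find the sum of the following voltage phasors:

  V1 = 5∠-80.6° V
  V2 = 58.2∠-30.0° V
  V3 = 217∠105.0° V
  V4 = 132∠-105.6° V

Step 1 — Convert each phasor to rectangular form:
  V1 = 5·(cos(-80.6°) + j·sin(-80.6°)) = 0.8166 - j4.933 V
  V2 = 58.2·(cos(-30.0°) + j·sin(-30.0°)) = 50.4 - j29.1 V
  V3 = 217·(cos(105.0°) + j·sin(105.0°)) = -56.16 + j209.6 V
  V4 = 132·(cos(-105.6°) + j·sin(-105.6°)) = -35.5 - j127.1 V
Step 2 — Sum components: V_total = -40.44 + j48.44 V.
Step 3 — Convert to polar: |V_total| = 63.1 V, ∠V_total = 129.9°.

V_total = 63.1∠129.9° V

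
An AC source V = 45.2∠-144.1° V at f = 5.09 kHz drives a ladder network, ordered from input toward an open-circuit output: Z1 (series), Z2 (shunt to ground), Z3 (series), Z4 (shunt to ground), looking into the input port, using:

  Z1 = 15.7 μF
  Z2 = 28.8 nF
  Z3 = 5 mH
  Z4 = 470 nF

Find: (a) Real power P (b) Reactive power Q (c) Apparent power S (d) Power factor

Step 1 — Angular frequency: ω = 2π·f = 2π·5090 = 3.198e+04 rad/s.
Step 2 — Component impedances:
  Z1: Z = 1/(jωC) = -j/(ω·C) = 0 - j1.992 Ω
  Z2: Z = 1/(jωC) = -j/(ω·C) = 0 - j1086 Ω
  Z3: Z = jωL = j·3.198e+04·0.005 = 0 + j159.9 Ω
  Z4: Z = 1/(jωC) = -j/(ω·C) = 0 - j66.53 Ω
Step 3 — Ladder network (open output): work backward from the far end, alternating series and parallel combinations. Z_in = 0 + j100.2 Ω = 100.2∠90.0° Ω.
Step 4 — Source phasor: V = 45.2∠-144.1° V = -36.61 - j26.5 V.
Step 5 — Current: I = V / Z = -0.2646 + j0.3655 A = 0.4512∠125.9° A.
Step 6 — Complex power: S = V·I* = 0 + j20.39 VA.
Step 7 — Real power: P = Re(S) = 0 W.
Step 8 — Reactive power: Q = Im(S) = 20.39 VAR.
Step 9 — Apparent power: |S| = 20.39 VA.
Step 10 — Power factor: PF = P/|S| = 0 (lagging).

(a) P = 0 W  (b) Q = 20.39 VAR  (c) S = 20.39 VA  (d) PF = 0 (lagging)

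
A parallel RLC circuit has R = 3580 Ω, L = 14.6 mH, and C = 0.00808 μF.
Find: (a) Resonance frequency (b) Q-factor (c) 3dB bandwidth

Step 1 — Resonance: ω₀ = 1/√(LC) = 1/√(0.0146·8.08e-09) = 9.207e+04 rad/s.
Step 2 — f₀ = ω₀/(2π) = 1.465e+04 Hz.
Step 3 — Parallel Q: Q = R/(ω₀L) = 3580/(9.207e+04·0.0146) = 2.663.
Step 4 — Bandwidth: Δω = ω₀/Q = 3.457e+04 rad/s; BW = Δω/(2π) = 5502 Hz.

(a) f₀ = 1.465e+04 Hz  (b) Q = 2.663  (c) BW = 5502 Hz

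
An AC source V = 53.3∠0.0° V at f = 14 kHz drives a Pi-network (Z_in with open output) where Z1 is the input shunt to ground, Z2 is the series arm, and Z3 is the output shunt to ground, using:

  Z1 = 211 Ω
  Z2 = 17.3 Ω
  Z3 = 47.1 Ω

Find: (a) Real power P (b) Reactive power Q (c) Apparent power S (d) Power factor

Step 1 — Angular frequency: ω = 2π·f = 2π·1.4e+04 = 8.796e+04 rad/s.
Step 2 — Component impedances:
  Z1: Z = R = 211 Ω
  Z2: Z = R = 17.3 Ω
  Z3: Z = R = 47.1 Ω
Step 3 — With open output, the series arm Z2 and the output shunt Z3 appear in series to ground: Z2 + Z3 = 64.4 Ω.
Step 4 — Parallel with input shunt Z1: Z_in = Z1 || (Z2 + Z3) = 49.34 Ω = 49.34∠0.0° Ω.
Step 5 — Source phasor: V = 53.3∠0.0° V = 53.3 V.
Step 6 — Current: I = V / Z = 1.08 A = 1.08∠0.0° A.
Step 7 — Complex power: S = V·I* = 57.58 VA.
Step 8 — Real power: P = Re(S) = 57.58 W.
Step 9 — Reactive power: Q = Im(S) = 0 VAR.
Step 10 — Apparent power: |S| = 57.58 VA.
Step 11 — Power factor: PF = P/|S| = 1 (unity).

(a) P = 57.58 W  (b) Q = 0 VAR  (c) S = 57.58 VA  (d) PF = 1 (unity)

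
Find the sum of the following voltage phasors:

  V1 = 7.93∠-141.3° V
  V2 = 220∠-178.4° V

Step 1 — Convert each phasor to rectangular form:
  V1 = 7.93·(cos(-141.3°) + j·sin(-141.3°)) = -6.189 - j4.958 V
  V2 = 220·(cos(-178.4°) + j·sin(-178.4°)) = -219.9 - j6.143 V
Step 2 — Sum components: V_total = -226.1 - j11.1 V.
Step 3 — Convert to polar: |V_total| = 226.4 V, ∠V_total = -177.2°.

V_total = 226.4∠-177.2° V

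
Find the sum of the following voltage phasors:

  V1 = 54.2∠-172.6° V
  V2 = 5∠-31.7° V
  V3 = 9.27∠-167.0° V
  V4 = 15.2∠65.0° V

Step 1 — Convert each phasor to rectangular form:
  V1 = 54.2·(cos(-172.6°) + j·sin(-172.6°)) = -53.75 - j6.981 V
  V2 = 5·(cos(-31.7°) + j·sin(-31.7°)) = 4.254 - j2.627 V
  V3 = 9.27·(cos(-167.0°) + j·sin(-167.0°)) = -9.032 - j2.085 V
  V4 = 15.2·(cos(65.0°) + j·sin(65.0°)) = 6.424 + j13.78 V
Step 2 — Sum components: V_total = -52.1 + j2.083 V.
Step 3 — Convert to polar: |V_total| = 52.14 V, ∠V_total = 177.7°.

V_total = 52.14∠177.7° V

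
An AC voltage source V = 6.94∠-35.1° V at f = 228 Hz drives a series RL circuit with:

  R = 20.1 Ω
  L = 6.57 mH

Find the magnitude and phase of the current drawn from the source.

Step 1 — Angular frequency: ω = 2π·f = 2π·228 = 1433 rad/s.
Step 2 — Component impedances:
  R: Z = R = 20.1 Ω
  L: Z = jωL = j·1433·0.00657 = 0 + j9.412 Ω
Step 3 — Series combination: Z_total = R + L = 20.1 + j9.412 Ω = 22.19∠25.1° Ω.
Step 4 — Source phasor: V = 6.94∠-35.1° V = 5.678 - j3.991 V.
Step 5 — Ohm's law: I = V / Z_total = (5.678 - j3.991) / (20.1 + j9.412) = 0.1554 - j0.2713 A.
Step 6 — Convert to polar: |I| = 0.3127 A, ∠I = -60.2°.

I = 0.3127∠-60.2° A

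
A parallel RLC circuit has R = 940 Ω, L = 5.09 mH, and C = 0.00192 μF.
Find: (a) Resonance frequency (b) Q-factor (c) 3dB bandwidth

Step 1 — Resonance: ω₀ = 1/√(LC) = 1/√(0.00509·1.92e-09) = 3.199e+05 rad/s.
Step 2 — f₀ = ω₀/(2π) = 5.091e+04 Hz.
Step 3 — Parallel Q: Q = R/(ω₀L) = 940/(3.199e+05·0.00509) = 0.5773.
Step 4 — Bandwidth: Δω = ω₀/Q = 5.541e+05 rad/s; BW = Δω/(2π) = 8.818e+04 Hz.

(a) f₀ = 5.091e+04 Hz  (b) Q = 0.5773  (c) BW = 8.818e+04 Hz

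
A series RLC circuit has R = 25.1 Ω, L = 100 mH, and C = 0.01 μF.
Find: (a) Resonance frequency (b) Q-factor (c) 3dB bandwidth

Step 1 — Resonance: ω₀ = 1/√(LC) = 1/√(0.1·1e-08) = 3.162e+04 rad/s.
Step 2 — f₀ = ω₀/(2π) = 5033 Hz.
Step 3 — Series Q: Q = ω₀L/R = 3.162e+04·0.1/25.1 = 126.
Step 4 — Bandwidth: Δω = ω₀/Q = 251 rad/s; BW = Δω/(2π) = 39.95 Hz.

(a) f₀ = 5033 Hz  (b) Q = 126  (c) BW = 39.95 Hz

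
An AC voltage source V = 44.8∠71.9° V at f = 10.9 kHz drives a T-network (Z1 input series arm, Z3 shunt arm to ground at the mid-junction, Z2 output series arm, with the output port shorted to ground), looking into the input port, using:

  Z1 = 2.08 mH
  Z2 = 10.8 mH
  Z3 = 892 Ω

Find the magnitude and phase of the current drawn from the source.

Step 1 — Angular frequency: ω = 2π·f = 2π·1.09e+04 = 6.849e+04 rad/s.
Step 2 — Component impedances:
  Z1: Z = jωL = j·6.849e+04·0.00208 = 0 + j142.5 Ω
  Z2: Z = jωL = j·6.849e+04·0.0108 = 0 + j739.7 Ω
  Z3: Z = R = 892 Ω
Step 3 — With the output port shorted to ground, the output series arm Z2 runs from the junction to ground; the shunt arm Z3 also runs from the junction to ground. They appear in parallel: Z3 || Z2 = 363.4 + j438.3 Ω.
Step 4 — Series with input arm Z1: Z_in = Z1 + (Z3 || Z2) = 363.4 + j580.7 Ω = 685.1∠58.0° Ω.
Step 5 — Source phasor: V = 44.8∠71.9° V = 13.92 + j42.58 V.
Step 6 — Ohm's law: I = V / Z_total = (13.92 + j42.58) / (363.4 + j580.7) = 0.06347 + j0.01575 A.
Step 7 — Convert to polar: |I| = 0.06539 A, ∠I = 13.9°.

I = 0.06539∠13.9° A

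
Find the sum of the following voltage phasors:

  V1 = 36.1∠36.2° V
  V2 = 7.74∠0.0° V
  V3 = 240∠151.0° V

Step 1 — Convert each phasor to rectangular form:
  V1 = 36.1·(cos(36.2°) + j·sin(36.2°)) = 29.13 + j21.32 V
  V2 = 7.74·(cos(0.0°) + j·sin(0.0°)) = 7.74 V
  V3 = 240·(cos(151.0°) + j·sin(151.0°)) = -209.9 + j116.4 V
Step 2 — Sum components: V_total = -173 + j137.7 V.
Step 3 — Convert to polar: |V_total| = 221.1 V, ∠V_total = 141.5°.

V_total = 221.1∠141.5° V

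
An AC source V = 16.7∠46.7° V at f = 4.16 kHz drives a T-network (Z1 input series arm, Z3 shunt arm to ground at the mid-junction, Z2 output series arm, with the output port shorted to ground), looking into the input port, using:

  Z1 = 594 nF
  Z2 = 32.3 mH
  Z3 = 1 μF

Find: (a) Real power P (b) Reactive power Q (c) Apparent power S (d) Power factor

Step 1 — Angular frequency: ω = 2π·f = 2π·4160 = 2.614e+04 rad/s.
Step 2 — Component impedances:
  Z1: Z = 1/(jωC) = -j/(ω·C) = 0 - j64.41 Ω
  Z2: Z = jωL = j·2.614e+04·0.0323 = 0 + j844.3 Ω
  Z3: Z = 1/(jωC) = -j/(ω·C) = 0 - j38.26 Ω
Step 3 — With the output port shorted to ground, the output series arm Z2 runs from the junction to ground; the shunt arm Z3 also runs from the junction to ground. They appear in parallel: Z3 || Z2 = 0 - j40.07 Ω.
Step 4 — Series with input arm Z1: Z_in = Z1 + (Z3 || Z2) = 0 - j104.5 Ω = 104.5∠-90.0° Ω.
Step 5 — Source phasor: V = 16.7∠46.7° V = 11.45 + j12.15 V.
Step 6 — Current: I = V / Z = -0.1163 + j0.1096 A = 0.1598∠136.7° A.
Step 7 — Complex power: S = V·I* = 0 - j2.669 VA.
Step 8 — Real power: P = Re(S) = 0 W.
Step 9 — Reactive power: Q = Im(S) = -2.669 VAR.
Step 10 — Apparent power: |S| = 2.669 VA.
Step 11 — Power factor: PF = P/|S| = 0 (leading).

(a) P = 0 W  (b) Q = -2.669 VAR  (c) S = 2.669 VA  (d) PF = 0 (leading)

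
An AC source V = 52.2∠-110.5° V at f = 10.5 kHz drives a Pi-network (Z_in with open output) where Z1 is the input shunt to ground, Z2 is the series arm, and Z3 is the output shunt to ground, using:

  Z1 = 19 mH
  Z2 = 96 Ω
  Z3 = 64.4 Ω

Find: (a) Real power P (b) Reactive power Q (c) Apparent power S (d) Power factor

Step 1 — Angular frequency: ω = 2π·f = 2π·1.05e+04 = 6.597e+04 rad/s.
Step 2 — Component impedances:
  Z1: Z = jωL = j·6.597e+04·0.019 = 0 + j1253 Ω
  Z2: Z = R = 96 Ω
  Z3: Z = R = 64.4 Ω
Step 3 — With open output, the series arm Z2 and the output shunt Z3 appear in series to ground: Z2 + Z3 = 160.4 Ω.
Step 4 — Parallel with input shunt Z1: Z_in = Z1 || (Z2 + Z3) = 157.8 + j20.19 Ω = 159.1∠7.3° Ω.
Step 5 — Source phasor: V = 52.2∠-110.5° V = -18.28 - j48.89 V.
Step 6 — Current: I = V / Z = -0.153 - j0.2902 A = 0.3281∠-117.8° A.
Step 7 — Complex power: S = V·I* = 16.99 + j2.174 VA.
Step 8 — Real power: P = Re(S) = 16.99 W.
Step 9 — Reactive power: Q = Im(S) = 2.174 VAR.
Step 10 — Apparent power: |S| = 17.13 VA.
Step 11 — Power factor: PF = P/|S| = 0.9919 (lagging).

(a) P = 16.99 W  (b) Q = 2.174 VAR  (c) S = 17.13 VA  (d) PF = 0.9919 (lagging)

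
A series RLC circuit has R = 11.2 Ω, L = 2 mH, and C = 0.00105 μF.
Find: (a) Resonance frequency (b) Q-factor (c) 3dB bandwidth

Step 1 — Resonance: ω₀ = 1/√(LC) = 1/√(0.002·1.05e-09) = 6.901e+05 rad/s.
Step 2 — f₀ = ω₀/(2π) = 1.098e+05 Hz.
Step 3 — Series Q: Q = ω₀L/R = 6.901e+05·0.002/11.2 = 123.2.
Step 4 — Bandwidth: Δω = ω₀/Q = 5600 rad/s; BW = Δω/(2π) = 891.3 Hz.

(a) f₀ = 1.098e+05 Hz  (b) Q = 123.2  (c) BW = 891.3 Hz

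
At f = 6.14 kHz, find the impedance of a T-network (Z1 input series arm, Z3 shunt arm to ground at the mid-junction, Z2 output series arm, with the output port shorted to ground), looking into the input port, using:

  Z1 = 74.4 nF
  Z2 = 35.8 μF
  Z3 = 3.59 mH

Step 1 — Angular frequency: ω = 2π·f = 2π·6140 = 3.858e+04 rad/s.
Step 2 — Component impedances:
  Z1: Z = 1/(jωC) = -j/(ω·C) = 0 - j348.4 Ω
  Z2: Z = 1/(jωC) = -j/(ω·C) = 0 - j0.7241 Ω
  Z3: Z = jωL = j·3.858e+04·0.00359 = 0 + j138.5 Ω
Step 3 — With the output port shorted to ground, the output series arm Z2 runs from the junction to ground; the shunt arm Z3 also runs from the junction to ground. They appear in parallel: Z3 || Z2 = 0 - j0.7279 Ω.
Step 4 — Series with input arm Z1: Z_in = Z1 + (Z3 || Z2) = 0 - j349.1 Ω = 349.1∠-90.0° Ω.

Z = 0 - j349.1 Ω = 349.1∠-90.0° Ω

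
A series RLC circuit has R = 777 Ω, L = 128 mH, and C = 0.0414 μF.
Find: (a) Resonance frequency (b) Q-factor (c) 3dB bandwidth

Step 1 — Resonance condition Im(Z)=0 gives ω₀ = 1/√(LC).
Step 2 — ω₀ = 1/√(0.128·4.14e-08) = 1.374e+04 rad/s.
Step 3 — f₀ = ω₀/(2π) = 2186 Hz.
Step 4 — Series Q: Q = ω₀L/R = 1.374e+04·0.128/777 = 2.263.
Step 5 — 3dB bandwidth: Δω = ω₀/Q = 6070 rad/s; BW = Δω/(2π) = 966.1 Hz.

(a) f₀ = 2186 Hz  (b) Q = 2.263  (c) BW = 966.1 Hz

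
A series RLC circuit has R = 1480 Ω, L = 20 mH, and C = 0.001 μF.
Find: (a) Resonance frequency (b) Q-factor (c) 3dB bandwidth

Step 1 — Resonance condition Im(Z)=0 gives ω₀ = 1/√(LC).
Step 2 — ω₀ = 1/√(0.02·1e-09) = 2.236e+05 rad/s.
Step 3 — f₀ = ω₀/(2π) = 3.559e+04 Hz.
Step 4 — Series Q: Q = ω₀L/R = 2.236e+05·0.02/1480 = 3.022.
Step 5 — 3dB bandwidth: Δω = ω₀/Q = 7.4e+04 rad/s; BW = Δω/(2π) = 1.178e+04 Hz.

(a) f₀ = 3.559e+04 Hz  (b) Q = 3.022  (c) BW = 1.178e+04 Hz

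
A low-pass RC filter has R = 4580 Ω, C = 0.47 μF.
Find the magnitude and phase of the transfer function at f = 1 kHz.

Step 1 — Angular frequency: ω = 2π·1000 = 6283 rad/s.
Step 2 — Transfer function: H(jω) = 1/(1 + jωRC).
Step 3 — Denominator: 1 + jωRC = 1 + j·6283·4580·4.7e-07 = 1 + j13.53.
Step 4 — H = 0.005437 - j0.07353.
Step 5 — Magnitude: |H| = 0.07373 (-22.6 dB); phase: φ = -85.8°.

|H| = 0.07373 (-22.6 dB), φ = -85.8°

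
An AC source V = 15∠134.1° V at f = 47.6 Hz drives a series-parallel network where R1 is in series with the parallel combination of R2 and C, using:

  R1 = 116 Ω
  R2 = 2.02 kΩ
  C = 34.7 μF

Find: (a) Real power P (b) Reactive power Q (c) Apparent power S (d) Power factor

Step 1 — Angular frequency: ω = 2π·f = 2π·47.6 = 299.1 rad/s.
Step 2 — Component impedances:
  R1: Z = R = 116 Ω
  R2: Z = R = 2020 Ω
  C: Z = 1/(jωC) = -j/(ω·C) = 0 - j96.36 Ω
Step 3 — Parallel branch: R2 || C = 1/(1/R2 + 1/C) = 4.586 - j96.14 Ω.
Step 4 — Series with R1: Z_total = R1 + (R2 || C) = 120.6 - j96.14 Ω = 154.2∠-38.6° Ω.
Step 5 — Source phasor: V = 15∠134.1° V = -10.44 + j10.77 V.
Step 6 — Current: I = V / Z = -0.09647 + j0.01242 A = 0.09726∠172.7° A.
Step 7 — Complex power: S = V·I* = 1.141 - j0.9095 VA.
Step 8 — Real power: P = Re(S) = 1.141 W.
Step 9 — Reactive power: Q = Im(S) = -0.9095 VAR.
Step 10 — Apparent power: |S| = 1.459 VA.
Step 11 — Power factor: PF = P/|S| = 0.7819 (leading).

(a) P = 1.141 W  (b) Q = -0.9095 VAR  (c) S = 1.459 VA  (d) PF = 0.7819 (leading)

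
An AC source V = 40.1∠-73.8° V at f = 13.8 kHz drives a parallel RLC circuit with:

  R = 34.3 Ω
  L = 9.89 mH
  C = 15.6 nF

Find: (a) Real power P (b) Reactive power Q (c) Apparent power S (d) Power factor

Step 1 — Angular frequency: ω = 2π·f = 2π·1.38e+04 = 8.671e+04 rad/s.
Step 2 — Component impedances:
  R: Z = R = 34.3 Ω
  L: Z = jωL = j·8.671e+04·0.00989 = 0 + j857.5 Ω
  C: Z = 1/(jωC) = -j/(ω·C) = 0 - j739.3 Ω
Step 3 — Parallel combination: 1/Z_total = 1/R + 1/L + 1/C; Z_total = 34.3 - j0.2194 Ω = 34.3∠-0.4° Ω.
Step 4 — Source phasor: V = 40.1∠-73.8° V = 11.19 - j38.51 V.
Step 5 — Current: I = V / Z = 0.3333 - j1.121 A = 1.169∠-73.4° A.
Step 6 — Complex power: S = V·I* = 46.88 - j0.2999 VA.
Step 7 — Real power: P = Re(S) = 46.88 W.
Step 8 — Reactive power: Q = Im(S) = -0.2999 VAR.
Step 9 — Apparent power: |S| = 46.88 VA.
Step 10 — Power factor: PF = P/|S| = 1 (leading).

(a) P = 46.88 W  (b) Q = -0.2999 VAR  (c) S = 46.88 VA  (d) PF = 1 (leading)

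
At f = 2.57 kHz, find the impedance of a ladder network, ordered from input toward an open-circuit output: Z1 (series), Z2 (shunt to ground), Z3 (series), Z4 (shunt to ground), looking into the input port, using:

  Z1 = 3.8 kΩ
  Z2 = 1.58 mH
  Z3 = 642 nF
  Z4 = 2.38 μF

Step 1 — Angular frequency: ω = 2π·f = 2π·2570 = 1.615e+04 rad/s.
Step 2 — Component impedances:
  Z1: Z = R = 3800 Ω
  Z2: Z = jωL = j·1.615e+04·0.00158 = 0 + j25.51 Ω
  Z3: Z = 1/(jωC) = -j/(ω·C) = 0 - j96.46 Ω
  Z4: Z = 1/(jωC) = -j/(ω·C) = 0 - j26.02 Ω
Step 3 — Ladder network (open output): work backward from the far end, alternating series and parallel combinations. Z_in = 3800 + j32.23 Ω = 3800∠0.5° Ω.

Z = 3800 + j32.23 Ω = 3800∠0.5° Ω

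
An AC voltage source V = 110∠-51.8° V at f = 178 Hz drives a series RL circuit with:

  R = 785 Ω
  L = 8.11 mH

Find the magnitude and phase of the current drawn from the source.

Step 1 — Angular frequency: ω = 2π·f = 2π·178 = 1118 rad/s.
Step 2 — Component impedances:
  R: Z = R = 785 Ω
  L: Z = jωL = j·1118·0.00811 = 0 + j9.07 Ω
Step 3 — Series combination: Z_total = R + L = 785 + j9.07 Ω = 785.1∠0.7° Ω.
Step 4 — Source phasor: V = 110∠-51.8° V = 68.02 - j86.44 V.
Step 5 — Ohm's law: I = V / Z_total = (68.02 - j86.44) / (785 + j9.07) = 0.08537 - j0.1111 A.
Step 6 — Convert to polar: |I| = 0.1401 A, ∠I = -52.5°.

I = 0.1401∠-52.5° A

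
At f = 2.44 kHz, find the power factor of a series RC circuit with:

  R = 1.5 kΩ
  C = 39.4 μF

Step 1 — Angular frequency: ω = 2π·f = 2π·2440 = 1.533e+04 rad/s.
Step 2 — Component impedances:
  R: Z = R = 1500 Ω
  C: Z = 1/(jωC) = -j/(ω·C) = 0 - j1.656 Ω
Step 3 — Series combination: Z_total = R + C = 1500 - j1.656 Ω = 1500∠-0.1° Ω.
Step 4 — Power factor: PF = cos(φ) = Re(Z)/|Z| = 1500/1500 = 1.
Step 5 — Type: Im(Z) = -1.656 ⇒ leading (phase φ = -0.1°).

PF = 1 (leading, φ = -0.1°)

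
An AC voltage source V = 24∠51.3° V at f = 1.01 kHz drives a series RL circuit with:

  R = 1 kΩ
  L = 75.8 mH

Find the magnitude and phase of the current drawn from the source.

Step 1 — Angular frequency: ω = 2π·f = 2π·1010 = 6346 rad/s.
Step 2 — Component impedances:
  R: Z = R = 1000 Ω
  L: Z = jωL = j·6346·0.0758 = 0 + j481 Ω
Step 3 — Series combination: Z_total = R + L = 1000 + j481 Ω = 1110∠25.7° Ω.
Step 4 — Source phasor: V = 24∠51.3° V = 15.01 + j18.73 V.
Step 5 — Ohm's law: I = V / Z_total = (15.01 + j18.73) / (1000 + j481) = 0.0195 + j0.009349 A.
Step 6 — Convert to polar: |I| = 0.02163 A, ∠I = 25.6°.

I = 0.02163∠25.6° A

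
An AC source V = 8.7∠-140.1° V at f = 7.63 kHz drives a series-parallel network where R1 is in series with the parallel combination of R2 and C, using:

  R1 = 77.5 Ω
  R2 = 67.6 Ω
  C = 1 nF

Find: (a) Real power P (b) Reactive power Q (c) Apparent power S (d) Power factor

Step 1 — Angular frequency: ω = 2π·f = 2π·7630 = 4.794e+04 rad/s.
Step 2 — Component impedances:
  R1: Z = R = 77.5 Ω
  R2: Z = R = 67.6 Ω
  C: Z = 1/(jωC) = -j/(ω·C) = 0 - j2.086e+04 Ω
Step 3 — Parallel branch: R2 || C = 1/(1/R2 + 1/C) = 67.6 - j0.2191 Ω.
Step 4 — Series with R1: Z_total = R1 + (R2 || C) = 145.1 - j0.2191 Ω = 145.1∠-0.1° Ω.
Step 5 — Source phasor: V = 8.7∠-140.1° V = -6.674 - j5.581 V.
Step 6 — Current: I = V / Z = -0.04594 - j0.03853 A = 0.05996∠-140.0° A.
Step 7 — Complex power: S = V·I* = 0.5216 - j0.0007876 VA.
Step 8 — Real power: P = Re(S) = 0.5216 W.
Step 9 — Reactive power: Q = Im(S) = -0.0007876 VAR.
Step 10 — Apparent power: |S| = 0.5216 VA.
Step 11 — Power factor: PF = P/|S| = 1 (leading).

(a) P = 0.5216 W  (b) Q = -0.0007876 VAR  (c) S = 0.5216 VA  (d) PF = 1 (leading)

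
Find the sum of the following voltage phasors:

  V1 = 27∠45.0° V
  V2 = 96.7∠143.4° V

Step 1 — Convert each phasor to rectangular form:
  V1 = 27·(cos(45.0°) + j·sin(45.0°)) = 19.09 + j19.09 V
  V2 = 96.7·(cos(143.4°) + j·sin(143.4°)) = -77.63 + j57.65 V
Step 2 — Sum components: V_total = -58.54 + j76.75 V.
Step 3 — Convert to polar: |V_total| = 96.52 V, ∠V_total = 127.3°.

V_total = 96.52∠127.3° V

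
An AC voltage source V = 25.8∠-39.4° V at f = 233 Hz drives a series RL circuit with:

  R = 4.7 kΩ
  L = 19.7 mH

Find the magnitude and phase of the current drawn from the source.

Step 1 — Angular frequency: ω = 2π·f = 2π·233 = 1464 rad/s.
Step 2 — Component impedances:
  R: Z = R = 4700 Ω
  L: Z = jωL = j·1464·0.0197 = 0 + j28.84 Ω
Step 3 — Series combination: Z_total = R + L = 4700 + j28.84 Ω = 4700∠0.4° Ω.
Step 4 — Source phasor: V = 25.8∠-39.4° V = 19.94 - j16.38 V.
Step 5 — Ohm's law: I = V / Z_total = (19.94 - j16.38) / (4700 + j28.84) = 0.00422 - j0.00351 A.
Step 6 — Convert to polar: |I| = 0.005489 A, ∠I = -39.8°.

I = 0.005489∠-39.8° A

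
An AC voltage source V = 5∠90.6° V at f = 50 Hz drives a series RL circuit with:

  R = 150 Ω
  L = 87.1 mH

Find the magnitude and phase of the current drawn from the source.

Step 1 — Angular frequency: ω = 2π·f = 2π·50 = 314.2 rad/s.
Step 2 — Component impedances:
  R: Z = R = 150 Ω
  L: Z = jωL = j·314.2·0.0871 = 0 + j27.36 Ω
Step 3 — Series combination: Z_total = R + L = 150 + j27.36 Ω = 152.5∠10.3° Ω.
Step 4 — Source phasor: V = 5∠90.6° V = -0.05236 + j5 V.
Step 5 — Ohm's law: I = V / Z_total = (-0.05236 + j5) / (150 + j27.36) = 0.005547 + j0.03232 A.
Step 6 — Convert to polar: |I| = 0.03279 A, ∠I = 80.3°.

I = 0.03279∠80.3° A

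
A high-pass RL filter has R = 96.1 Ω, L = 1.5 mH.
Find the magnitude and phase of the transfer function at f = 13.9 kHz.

Step 1 — Angular frequency: ω = 2π·1.39e+04 = 8.734e+04 rad/s.
Step 2 — Transfer function: H(jω) = jωL/(R + jωL).
Step 3 — Numerator jωL = j·131; denominator R + jωL = 96.1 + j131.
Step 4 — H = 0.6501 + j0.4769.
Step 5 — Magnitude: |H| = 0.8063 (-1.9 dB); phase: φ = 36.3°.

|H| = 0.8063 (-1.9 dB), φ = 36.3°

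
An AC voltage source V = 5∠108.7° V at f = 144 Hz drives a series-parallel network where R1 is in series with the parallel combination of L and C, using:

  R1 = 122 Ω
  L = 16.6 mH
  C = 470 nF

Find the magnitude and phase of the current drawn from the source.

Step 1 — Angular frequency: ω = 2π·f = 2π·144 = 904.8 rad/s.
Step 2 — Component impedances:
  R1: Z = R = 122 Ω
  L: Z = jωL = j·904.8·0.0166 = 0 + j15.02 Ω
  C: Z = 1/(jωC) = -j/(ω·C) = 0 - j2352 Ω
Step 3 — Parallel branch: L || C = 1/(1/L + 1/C) = 0 + j15.12 Ω.
Step 4 — Series with R1: Z_total = R1 + (L || C) = 122 + j15.12 Ω = 122.9∠7.1° Ω.
Step 5 — Source phasor: V = 5∠108.7° V = -1.603 + j4.736 V.
Step 6 — Ohm's law: I = V / Z_total = (-1.603 + j4.736) / (122 + j15.12) = -0.008204 + j0.03984 A.
Step 7 — Convert to polar: |I| = 0.04067 A, ∠I = 101.6°.

I = 0.04067∠101.6° A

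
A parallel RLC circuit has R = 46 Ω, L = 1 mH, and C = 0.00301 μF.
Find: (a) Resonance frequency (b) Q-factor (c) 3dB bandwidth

Step 1 — Resonance: ω₀ = 1/√(LC) = 1/√(0.001·3.01e-09) = 5.764e+05 rad/s.
Step 2 — f₀ = ω₀/(2π) = 9.174e+04 Hz.
Step 3 — Parallel Q: Q = R/(ω₀L) = 46/(5.764e+05·0.001) = 0.07981.
Step 4 — Bandwidth: Δω = ω₀/Q = 7.222e+06 rad/s; BW = Δω/(2π) = 1.149e+06 Hz.

(a) f₀ = 9.174e+04 Hz  (b) Q = 0.07981  (c) BW = 1.149e+06 Hz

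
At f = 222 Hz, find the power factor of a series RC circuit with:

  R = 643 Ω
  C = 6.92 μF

Step 1 — Angular frequency: ω = 2π·f = 2π·222 = 1395 rad/s.
Step 2 — Component impedances:
  R: Z = R = 643 Ω
  C: Z = 1/(jωC) = -j/(ω·C) = 0 - j103.6 Ω
Step 3 — Series combination: Z_total = R + C = 643 - j103.6 Ω = 651.3∠-9.2° Ω.
Step 4 — Power factor: PF = cos(φ) = Re(Z)/|Z| = 643/651.3 = 0.9873.
Step 5 — Type: Im(Z) = -103.6 ⇒ leading (phase φ = -9.2°).

PF = 0.9873 (leading, φ = -9.2°)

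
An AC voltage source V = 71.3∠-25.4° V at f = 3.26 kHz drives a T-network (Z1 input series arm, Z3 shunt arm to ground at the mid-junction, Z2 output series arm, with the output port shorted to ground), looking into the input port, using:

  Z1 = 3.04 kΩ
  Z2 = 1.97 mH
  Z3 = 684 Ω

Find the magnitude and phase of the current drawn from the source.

Step 1 — Angular frequency: ω = 2π·f = 2π·3260 = 2.048e+04 rad/s.
Step 2 — Component impedances:
  Z1: Z = R = 3040 Ω
  Z2: Z = jωL = j·2.048e+04·0.00197 = 0 + j40.35 Ω
  Z3: Z = R = 684 Ω
Step 3 — With the output port shorted to ground, the output series arm Z2 runs from the junction to ground; the shunt arm Z3 also runs from the junction to ground. They appear in parallel: Z3 || Z2 = 2.372 + j40.21 Ω.
Step 4 — Series with input arm Z1: Z_in = Z1 + (Z3 || Z2) = 3042 + j40.21 Ω = 3043∠0.8° Ω.
Step 5 — Source phasor: V = 71.3∠-25.4° V = 64.41 - j30.58 V.
Step 6 — Ohm's law: I = V / Z_total = (64.41 - j30.58) / (3042 + j40.21) = 0.02103 - j0.01033 A.
Step 7 — Convert to polar: |I| = 0.02343 A, ∠I = -26.2°.

I = 0.02343∠-26.2° A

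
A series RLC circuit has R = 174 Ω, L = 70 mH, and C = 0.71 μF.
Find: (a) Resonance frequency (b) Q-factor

Step 1 — Resonance condition Im(Z)=0 gives ω₀ = 1/√(LC).
Step 2 — ω₀ = 1/√(0.07·7.1e-07) = 4486 rad/s.
Step 3 — f₀ = ω₀/(2π) = 713.9 Hz.
Step 4 — Series Q: Q = ω₀L/R = 4486·0.07/174 = 1.805.

(a) f₀ = 713.9 Hz  (b) Q = 1.805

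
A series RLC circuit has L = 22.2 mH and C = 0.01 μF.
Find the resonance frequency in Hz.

Step 1 — Resonance condition Im(Z)=0 gives ω₀ = 1/√(LC).
Step 2 — ω₀ = 1/√(0.0222·1e-08) = 6.712e+04 rad/s.
Step 3 — f₀ = ω₀/(2π) = 1.068e+04 Hz.

f₀ = 1.068e+04 Hz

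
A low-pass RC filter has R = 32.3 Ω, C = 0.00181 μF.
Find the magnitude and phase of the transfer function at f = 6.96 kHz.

Step 1 — Angular frequency: ω = 2π·6960 = 4.373e+04 rad/s.
Step 2 — Transfer function: H(jω) = 1/(1 + jωRC).
Step 3 — Denominator: 1 + jωRC = 1 + j·4.373e+04·32.3·1.81e-09 = 1 + j0.002557.
Step 4 — H = 1 - j0.002557.
Step 5 — Magnitude: |H| = 1 (-0.0 dB); phase: φ = -0.1°.

|H| = 1 (-0.0 dB), φ = -0.1°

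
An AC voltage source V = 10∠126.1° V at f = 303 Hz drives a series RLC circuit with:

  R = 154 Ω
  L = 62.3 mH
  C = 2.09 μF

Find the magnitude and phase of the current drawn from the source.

Step 1 — Angular frequency: ω = 2π·f = 2π·303 = 1904 rad/s.
Step 2 — Component impedances:
  R: Z = R = 154 Ω
  L: Z = jωL = j·1904·0.0623 = 0 + j118.6 Ω
  C: Z = 1/(jωC) = -j/(ω·C) = 0 - j251.3 Ω
Step 3 — Series combination: Z_total = R + L + C = 154 - j132.7 Ω = 203.3∠-40.8° Ω.
Step 4 — Source phasor: V = 10∠126.1° V = -5.892 + j8.08 V.
Step 5 — Ohm's law: I = V / Z_total = (-5.892 + j8.08) / (154 - j132.7) = -0.0479 + j0.01119 A.
Step 6 — Convert to polar: |I| = 0.04919 A, ∠I = 166.9°.

I = 0.04919∠166.9° A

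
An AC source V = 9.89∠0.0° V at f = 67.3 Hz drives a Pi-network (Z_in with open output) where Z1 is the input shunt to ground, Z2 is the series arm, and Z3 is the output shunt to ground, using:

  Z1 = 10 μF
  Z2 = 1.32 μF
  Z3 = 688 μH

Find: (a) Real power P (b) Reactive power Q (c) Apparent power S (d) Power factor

Step 1 — Angular frequency: ω = 2π·f = 2π·67.3 = 422.9 rad/s.
Step 2 — Component impedances:
  Z1: Z = 1/(jωC) = -j/(ω·C) = 0 - j236.5 Ω
  Z2: Z = 1/(jωC) = -j/(ω·C) = 0 - j1792 Ω
  Z3: Z = jωL = j·422.9·0.000688 = 0 + j0.2909 Ω
Step 3 — With open output, the series arm Z2 and the output shunt Z3 appear in series to ground: Z2 + Z3 = 0 - j1791 Ω.
Step 4 — Parallel with input shunt Z1: Z_in = Z1 || (Z2 + Z3) = 0 - j208.9 Ω = 208.9∠-90.0° Ω.
Step 5 — Source phasor: V = 9.89∠0.0° V = 9.89 V.
Step 6 — Current: I = V / Z = 0 + j0.04734 A = 0.04734∠90.0° A.
Step 7 — Complex power: S = V·I* = 0 - j0.4682 VA.
Step 8 — Real power: P = Re(S) = 0 W.
Step 9 — Reactive power: Q = Im(S) = -0.4682 VAR.
Step 10 — Apparent power: |S| = 0.4682 VA.
Step 11 — Power factor: PF = P/|S| = 0 (leading).

(a) P = 0 W  (b) Q = -0.4682 VAR  (c) S = 0.4682 VA  (d) PF = 0 (leading)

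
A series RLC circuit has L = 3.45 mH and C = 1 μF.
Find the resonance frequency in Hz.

Step 1 — Resonance condition Im(Z)=0 gives ω₀ = 1/√(LC).
Step 2 — ω₀ = 1/√(0.00345·1e-06) = 1.703e+04 rad/s.
Step 3 — f₀ = ω₀/(2π) = 2710 Hz.

f₀ = 2710 Hz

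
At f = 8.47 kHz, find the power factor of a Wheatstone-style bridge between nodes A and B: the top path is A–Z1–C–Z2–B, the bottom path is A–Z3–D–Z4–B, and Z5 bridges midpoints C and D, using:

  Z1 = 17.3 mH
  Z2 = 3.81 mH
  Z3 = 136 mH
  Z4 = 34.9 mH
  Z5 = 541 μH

Step 1 — Angular frequency: ω = 2π·f = 2π·8470 = 5.322e+04 rad/s.
Step 2 — Component impedances:
  Z1: Z = jωL = j·5.322e+04·0.0173 = 0 + j920.7 Ω
  Z2: Z = jωL = j·5.322e+04·0.00381 = 0 + j202.8 Ω
  Z3: Z = jωL = j·5.322e+04·0.136 = 0 + j7238 Ω
  Z4: Z = jωL = j·5.322e+04·0.0349 = 0 + j1857 Ω
  Z5: Z = jωL = j·5.322e+04·0.000541 = 0 + j28.79 Ω
Step 3 — Bridge requires nodal analysis (the Z5 bridge couples midpoints C and D, so the two paths cannot be reduced to a simple series/parallel combination). Setting node B to ground and injecting 1 A at node A, the 3-node admittance system at A, C, D solves to V_A = Z_AB = 0 + j999.6 Ω = 999.6∠90.0° Ω.
Step 4 — Power factor: PF = cos(φ) = Re(Z)/|Z| = 0/999.6 = 0.
Step 5 — Type: Im(Z) = 999.6 ⇒ lagging (phase φ = 90.0°).

PF = 0 (lagging, φ = 90.0°)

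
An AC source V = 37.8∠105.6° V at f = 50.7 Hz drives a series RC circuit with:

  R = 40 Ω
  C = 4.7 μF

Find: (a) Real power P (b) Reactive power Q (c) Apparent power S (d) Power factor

Step 1 — Angular frequency: ω = 2π·f = 2π·50.7 = 318.6 rad/s.
Step 2 — Component impedances:
  R: Z = R = 40 Ω
  C: Z = 1/(jωC) = -j/(ω·C) = 0 - j667.9 Ω
Step 3 — Series combination: Z_total = R + C = 40 - j667.9 Ω = 669.1∠-86.6° Ω.
Step 4 — Source phasor: V = 37.8∠105.6° V = -10.17 + j36.41 V.
Step 5 — Current: I = V / Z = -0.05522 - j0.01191 A = 0.05649∠-167.8° A.
Step 6 — Complex power: S = V·I* = 0.1277 - j2.132 VA.
Step 7 — Real power: P = Re(S) = 0.1277 W.
Step 8 — Reactive power: Q = Im(S) = -2.132 VAR.
Step 9 — Apparent power: |S| = 2.135 VA.
Step 10 — Power factor: PF = P/|S| = 0.05978 (leading).

(a) P = 0.1277 W  (b) Q = -2.132 VAR  (c) S = 2.135 VA  (d) PF = 0.05978 (leading)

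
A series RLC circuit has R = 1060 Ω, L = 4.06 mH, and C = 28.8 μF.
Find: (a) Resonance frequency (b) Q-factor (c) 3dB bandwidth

Step 1 — Resonance: ω₀ = 1/√(LC) = 1/√(0.00406·2.88e-05) = 2924 rad/s.
Step 2 — f₀ = ω₀/(2π) = 465.4 Hz.
Step 3 — Series Q: Q = ω₀L/R = 2924·0.00406/1060 = 0.0112.
Step 4 — Bandwidth: Δω = ω₀/Q = 2.611e+05 rad/s; BW = Δω/(2π) = 4.155e+04 Hz.

(a) f₀ = 465.4 Hz  (b) Q = 0.0112  (c) BW = 4.155e+04 Hz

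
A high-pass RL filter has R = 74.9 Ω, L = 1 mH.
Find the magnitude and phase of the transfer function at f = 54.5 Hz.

Step 1 — Angular frequency: ω = 2π·54.5 = 342.4 rad/s.
Step 2 — Transfer function: H(jω) = jωL/(R + jωL).
Step 3 — Numerator jωL = j·0.3424; denominator R + jωL = 74.9 + j0.3424.
Step 4 — H = 2.09e-05 + j0.004572.
Step 5 — Magnitude: |H| = 0.004572 (-46.8 dB); phase: φ = 89.7°.

|H| = 0.004572 (-46.8 dB), φ = 89.7°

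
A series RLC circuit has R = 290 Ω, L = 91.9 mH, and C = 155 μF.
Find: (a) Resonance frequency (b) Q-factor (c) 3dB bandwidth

Step 1 — Resonance: ω₀ = 1/√(LC) = 1/√(0.0919·0.000155) = 265 rad/s.
Step 2 — f₀ = ω₀/(2π) = 42.17 Hz.
Step 3 — Series Q: Q = ω₀L/R = 265·0.0919/290 = 0.08396.
Step 4 — Bandwidth: Δω = ω₀/Q = 3156 rad/s; BW = Δω/(2π) = 502.2 Hz.

(a) f₀ = 42.17 Hz  (b) Q = 0.08396  (c) BW = 502.2 Hz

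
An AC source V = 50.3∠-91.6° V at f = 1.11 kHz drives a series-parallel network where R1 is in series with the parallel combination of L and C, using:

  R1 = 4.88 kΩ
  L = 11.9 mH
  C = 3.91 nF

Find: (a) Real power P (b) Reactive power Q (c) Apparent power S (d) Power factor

Step 1 — Angular frequency: ω = 2π·f = 2π·1110 = 6974 rad/s.
Step 2 — Component impedances:
  R1: Z = R = 4880 Ω
  L: Z = jωL = j·6974·0.0119 = 0 + j82.99 Ω
  C: Z = 1/(jωC) = -j/(ω·C) = 0 - j3.667e+04 Ω
Step 3 — Parallel branch: L || C = 1/(1/L + 1/C) = 0 + j83.18 Ω.
Step 4 — Series with R1: Z_total = R1 + (L || C) = 4880 + j83.18 Ω = 4881∠1.0° Ω.
Step 5 — Source phasor: V = 50.3∠-91.6° V = -1.404 - j50.28 V.
Step 6 — Current: I = V / Z = -0.0004633 - j0.0103 A = 0.01031∠-92.6° A.
Step 7 — Complex power: S = V·I* = 0.5183 + j0.008835 VA.
Step 8 — Real power: P = Re(S) = 0.5183 W.
Step 9 — Reactive power: Q = Im(S) = 0.008835 VAR.
Step 10 — Apparent power: |S| = 0.5184 VA.
Step 11 — Power factor: PF = P/|S| = 0.9999 (lagging).

(a) P = 0.5183 W  (b) Q = 0.008835 VAR  (c) S = 0.5184 VA  (d) PF = 0.9999 (lagging)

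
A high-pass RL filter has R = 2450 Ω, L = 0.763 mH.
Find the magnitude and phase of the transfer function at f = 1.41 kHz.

Step 1 — Angular frequency: ω = 2π·1410 = 8859 rad/s.
Step 2 — Transfer function: H(jω) = jωL/(R + jωL).
Step 3 — Numerator jωL = j·6.76; denominator R + jωL = 2450 + j6.76.
Step 4 — H = 7.612e-06 + j0.002759.
Step 5 — Magnitude: |H| = 0.002759 (-51.2 dB); phase: φ = 89.8°.

|H| = 0.002759 (-51.2 dB), φ = 89.8°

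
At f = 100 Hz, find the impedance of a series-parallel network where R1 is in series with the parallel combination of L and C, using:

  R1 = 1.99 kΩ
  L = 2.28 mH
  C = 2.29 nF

Step 1 — Angular frequency: ω = 2π·f = 2π·100 = 628.3 rad/s.
Step 2 — Component impedances:
  R1: Z = R = 1990 Ω
  L: Z = jωL = j·628.3·0.00228 = 0 + j1.433 Ω
  C: Z = 1/(jωC) = -j/(ω·C) = 0 - j6.95e+05 Ω
Step 3 — Parallel branch: L || C = 1/(1/L + 1/C) = 0 + j1.433 Ω.
Step 4 — Series with R1: Z_total = R1 + (L || C) = 1990 + j1.433 Ω = 1990∠0.0° Ω.

Z = 1990 + j1.433 Ω = 1990∠0.0° Ω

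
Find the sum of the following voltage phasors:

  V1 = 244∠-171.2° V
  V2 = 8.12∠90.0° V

Step 1 — Convert each phasor to rectangular form:
  V1 = 244·(cos(-171.2°) + j·sin(-171.2°)) = -241.1 - j37.33 V
  V2 = 8.12·(cos(90.0°) + j·sin(90.0°)) = 0 + j8.12 V
Step 2 — Sum components: V_total = -241.1 - j29.21 V.
Step 3 — Convert to polar: |V_total| = 242.9 V, ∠V_total = -173.1°.

V_total = 242.9∠-173.1° V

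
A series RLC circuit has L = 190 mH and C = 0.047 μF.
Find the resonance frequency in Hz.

Step 1 — Resonance condition Im(Z)=0 gives ω₀ = 1/√(LC).
Step 2 — ω₀ = 1/√(0.19·4.7e-08) = 1.058e+04 rad/s.
Step 3 — f₀ = ω₀/(2π) = 1684 Hz.

f₀ = 1684 Hz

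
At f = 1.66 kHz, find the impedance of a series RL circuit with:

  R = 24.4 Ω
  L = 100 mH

Step 1 — Angular frequency: ω = 2π·f = 2π·1660 = 1.043e+04 rad/s.
Step 2 — Component impedances:
  R: Z = R = 24.4 Ω
  L: Z = jωL = j·1.043e+04·0.1 = 0 + j1043 Ω
Step 3 — Series combination: Z_total = R + L = 24.4 + j1043 Ω = 1043∠88.7° Ω.

Z = 24.4 + j1043 Ω = 1043∠88.7° Ω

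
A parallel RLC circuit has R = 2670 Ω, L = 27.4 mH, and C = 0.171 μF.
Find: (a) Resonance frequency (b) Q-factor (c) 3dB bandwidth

Step 1 — Resonance: ω₀ = 1/√(LC) = 1/√(0.0274·1.71e-07) = 1.461e+04 rad/s.
Step 2 — f₀ = ω₀/(2π) = 2325 Hz.
Step 3 — Parallel Q: Q = R/(ω₀L) = 2670/(1.461e+04·0.0274) = 6.67.
Step 4 — Bandwidth: Δω = ω₀/Q = 2190 rad/s; BW = Δω/(2π) = 348.6 Hz.

(a) f₀ = 2325 Hz  (b) Q = 6.67  (c) BW = 348.6 Hz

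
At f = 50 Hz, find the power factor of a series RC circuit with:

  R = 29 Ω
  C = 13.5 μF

Step 1 — Angular frequency: ω = 2π·f = 2π·50 = 314.2 rad/s.
Step 2 — Component impedances:
  R: Z = R = 29 Ω
  C: Z = 1/(jωC) = -j/(ω·C) = 0 - j235.8 Ω
Step 3 — Series combination: Z_total = R + C = 29 - j235.8 Ω = 237.6∠-83.0° Ω.
Step 4 — Power factor: PF = cos(φ) = Re(Z)/|Z| = 29/237.6 = 0.1221.
Step 5 — Type: Im(Z) = -235.8 ⇒ leading (phase φ = -83.0°).

PF = 0.1221 (leading, φ = -83.0°)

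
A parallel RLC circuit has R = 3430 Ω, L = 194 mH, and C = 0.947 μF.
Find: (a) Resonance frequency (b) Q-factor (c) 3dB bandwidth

Step 1 — Resonance: ω₀ = 1/√(LC) = 1/√(0.194·9.47e-07) = 2333 rad/s.
Step 2 — f₀ = ω₀/(2π) = 371.3 Hz.
Step 3 — Parallel Q: Q = R/(ω₀L) = 3430/(2333·0.194) = 7.578.
Step 4 — Bandwidth: Δω = ω₀/Q = 307.9 rad/s; BW = Δω/(2π) = 49 Hz.

(a) f₀ = 371.3 Hz  (b) Q = 7.578  (c) BW = 49 Hz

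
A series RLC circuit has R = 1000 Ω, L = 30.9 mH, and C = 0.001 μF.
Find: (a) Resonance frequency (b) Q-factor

Step 1 — Resonance condition Im(Z)=0 gives ω₀ = 1/√(LC).
Step 2 — ω₀ = 1/√(0.0309·1e-09) = 1.799e+05 rad/s.
Step 3 — f₀ = ω₀/(2π) = 2.863e+04 Hz.
Step 4 — Series Q: Q = ω₀L/R = 1.799e+05·0.0309/1000 = 5.559.

(a) f₀ = 2.863e+04 Hz  (b) Q = 5.559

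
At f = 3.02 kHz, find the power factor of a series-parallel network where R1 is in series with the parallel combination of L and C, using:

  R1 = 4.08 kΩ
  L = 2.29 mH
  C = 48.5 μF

Step 1 — Angular frequency: ω = 2π·f = 2π·3020 = 1.898e+04 rad/s.
Step 2 — Component impedances:
  R1: Z = R = 4080 Ω
  L: Z = jωL = j·1.898e+04·0.00229 = 0 + j43.45 Ω
  C: Z = 1/(jωC) = -j/(ω·C) = 0 - j1.087 Ω
Step 3 — Parallel branch: L || C = 1/(1/L + 1/C) = 0 - j1.114 Ω.
Step 4 — Series with R1: Z_total = R1 + (L || C) = 4080 - j1.114 Ω = 4080∠-0.0° Ω.
Step 5 — Power factor: PF = cos(φ) = Re(Z)/|Z| = 4080/4080 = 1.
Step 6 — Type: Im(Z) = -1.114 ⇒ leading (phase φ = -0.0°).

PF = 1 (leading, φ = -0.0°)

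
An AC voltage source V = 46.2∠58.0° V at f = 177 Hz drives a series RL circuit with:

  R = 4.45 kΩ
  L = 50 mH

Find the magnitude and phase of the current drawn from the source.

Step 1 — Angular frequency: ω = 2π·f = 2π·177 = 1112 rad/s.
Step 2 — Component impedances:
  R: Z = R = 4450 Ω
  L: Z = jωL = j·1112·0.05 = 0 + j55.61 Ω
Step 3 — Series combination: Z_total = R + L = 4450 + j55.61 Ω = 4450∠0.7° Ω.
Step 4 — Source phasor: V = 46.2∠58.0° V = 24.48 + j39.18 V.
Step 5 — Ohm's law: I = V / Z_total = (24.48 + j39.18) / (4450 + j55.61) = 0.005611 + j0.008734 A.
Step 6 — Convert to polar: |I| = 0.01038 A, ∠I = 57.3°.

I = 0.01038∠57.3° A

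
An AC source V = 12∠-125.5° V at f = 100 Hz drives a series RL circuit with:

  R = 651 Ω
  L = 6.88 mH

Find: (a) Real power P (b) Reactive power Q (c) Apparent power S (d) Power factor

Step 1 — Angular frequency: ω = 2π·f = 2π·100 = 628.3 rad/s.
Step 2 — Component impedances:
  R: Z = R = 651 Ω
  L: Z = jωL = j·628.3·0.00688 = 0 + j4.323 Ω
Step 3 — Series combination: Z_total = R + L = 651 + j4.323 Ω = 651∠0.4° Ω.
Step 4 — Source phasor: V = 12∠-125.5° V = -6.968 - j9.769 V.
Step 5 — Current: I = V / Z = -0.0108 - j0.01494 A = 0.01843∠-125.9° A.
Step 6 — Complex power: S = V·I* = 0.2212 + j0.001469 VA.
Step 7 — Real power: P = Re(S) = 0.2212 W.
Step 8 — Reactive power: Q = Im(S) = 0.001469 VAR.
Step 9 — Apparent power: |S| = 0.2212 VA.
Step 10 — Power factor: PF = P/|S| = 1 (lagging).

(a) P = 0.2212 W  (b) Q = 0.001469 VAR  (c) S = 0.2212 VA  (d) PF = 1 (lagging)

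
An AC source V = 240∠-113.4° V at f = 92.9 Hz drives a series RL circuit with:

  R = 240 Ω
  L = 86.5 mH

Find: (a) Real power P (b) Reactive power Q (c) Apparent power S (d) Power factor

Step 1 — Angular frequency: ω = 2π·f = 2π·92.9 = 583.7 rad/s.
Step 2 — Component impedances:
  R: Z = R = 240 Ω
  L: Z = jωL = j·583.7·0.0865 = 0 + j50.49 Ω
Step 3 — Series combination: Z_total = R + L = 240 + j50.49 Ω = 245.3∠11.9° Ω.
Step 4 — Source phasor: V = 240∠-113.4° V = -95.32 - j220.3 V.
Step 5 — Current: I = V / Z = -0.5652 - j0.7988 A = 0.9786∠-125.3° A.
Step 6 — Complex power: S = V·I* = 229.8 + j48.35 VA.
Step 7 — Real power: P = Re(S) = 229.8 W.
Step 8 — Reactive power: Q = Im(S) = 48.35 VAR.
Step 9 — Apparent power: |S| = 234.9 VA.
Step 10 — Power factor: PF = P/|S| = 0.9786 (lagging).

(a) P = 229.8 W  (b) Q = 48.35 VAR  (c) S = 234.9 VA  (d) PF = 0.9786 (lagging)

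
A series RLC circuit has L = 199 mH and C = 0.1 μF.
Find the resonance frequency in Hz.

Step 1 — Resonance condition Im(Z)=0 gives ω₀ = 1/√(LC).
Step 2 — ω₀ = 1/√(0.199·1e-07) = 7089 rad/s.
Step 3 — f₀ = ω₀/(2π) = 1128 Hz.

f₀ = 1128 Hz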